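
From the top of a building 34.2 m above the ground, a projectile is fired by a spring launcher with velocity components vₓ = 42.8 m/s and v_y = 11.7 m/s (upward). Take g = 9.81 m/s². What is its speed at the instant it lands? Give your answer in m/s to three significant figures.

51.4 m/s

With up positive and y = 0 at the ground: y(t) = 34.2 + (11.70) t − 4.905 t². Setting y = 0 and taking the positive root: t = [11.70 + √(11.70² + 2·9.81·34.2)] / 9.81 = (11.70 + 28.42) / 9.81 = 4.090 s.
Vertical velocity at impact: v_y = v_y0 − g t = 11.70 − 9.81 × 4.090 = −28.42 m/s.
Speed: |v| = √(vₓ² + v_y²) = √(42.80² + 28.42²) = 51.38 m/s.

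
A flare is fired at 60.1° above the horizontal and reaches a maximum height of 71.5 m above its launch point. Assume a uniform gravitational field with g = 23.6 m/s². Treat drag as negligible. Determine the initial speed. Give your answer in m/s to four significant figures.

At the peak v_y = 0, so v_y0 = √(2gH) = √(2 × 23.6 × 71.5) = 58.09 m/s.
v_y0 = v₀ sin θ ⇒ v₀ = 58.09 / sin 60.1° = 67.01 m/s.

67.01 m/s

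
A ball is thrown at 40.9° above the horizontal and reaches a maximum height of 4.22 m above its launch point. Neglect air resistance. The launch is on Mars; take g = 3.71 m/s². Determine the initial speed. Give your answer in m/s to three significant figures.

8.55 m/s

At the peak v_y = 0, so v_y0 = √(2gH) = √(2 × 3.71 × 4.22) = 5.596 m/s.
v_y0 = v₀ sin θ ⇒ v₀ = 5.596 / sin 40.9° = 8.547 m/s.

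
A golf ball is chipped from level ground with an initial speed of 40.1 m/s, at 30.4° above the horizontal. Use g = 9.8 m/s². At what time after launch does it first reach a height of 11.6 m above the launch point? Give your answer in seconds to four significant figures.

0.6849 s

Resolve: vₓ = 40.10 cos 30.4° = 34.59 m/s and v_y0 = 40.10 sin 30.4° = 20.29 m/s.
Set y = v_y0 t − ½ g t² = 11.6: 4.900 t² − 20.29 t + 11.6 = 0.
Quadratic formula: t = (20.29 ± √184.40) / 9.80 = (20.29 ± 13.58) / 9.80 → t = 0.6849 s or 3.456 s.
The first (ascending) time is 0.6849 s.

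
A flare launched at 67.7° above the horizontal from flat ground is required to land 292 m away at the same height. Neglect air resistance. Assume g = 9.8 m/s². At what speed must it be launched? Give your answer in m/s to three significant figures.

63.8 m/s

On level ground R = v₀² sin 2θ / g ⇒ v₀ = √(gR / sin 2θ).
v₀ = √(9.80 × 292 / sin 135.4°) = √(2862 / 0.7022) = √4075.5 = 63.84 m/s.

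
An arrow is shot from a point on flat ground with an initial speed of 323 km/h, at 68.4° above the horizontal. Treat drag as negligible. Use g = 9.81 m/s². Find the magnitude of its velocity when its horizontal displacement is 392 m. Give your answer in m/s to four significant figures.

Convert: 323 km/h = 323/3.6 = 89.72 m/s.
Components: vₓ = 89.72 cos 68.4° = 33.03 m/s, v_y0 = 89.72 sin 68.4° = 83.42 m/s.
x = vₓ t ⇒ t = 392/33.03 = 11.87 s.
Vertical velocity there: v_y = v_y0 − g t = 83.42 − 9.81 × 11.87 = −33.01 m/s.
Speed: √(vₓ² + v_y²) = √(33.03² + 33.01²) = 46.69 m/s.

46.69 m/s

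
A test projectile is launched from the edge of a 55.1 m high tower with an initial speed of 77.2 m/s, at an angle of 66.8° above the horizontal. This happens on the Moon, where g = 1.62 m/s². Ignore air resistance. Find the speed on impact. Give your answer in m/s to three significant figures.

Resolve: vₓ = 77.20 cos 66.8° = 30.41 m/s and v_y0 = 77.20 sin 66.8° = 70.96 m/s.
With up positive and y = 0 at the ground: y(t) = 55.1 + (70.96) t − 0.8100 t². Setting y = 0 and taking the positive root: t = [70.96 + √(70.96² + 2·1.62·55.1)] / 1.62 = (70.96 + 72.20) / 1.62 = 88.37 s.
Vertical velocity at impact: v_y = v_y0 − g t = 70.96 − 1.62 × 88.37 = −72.20 m/s.
Speed: |v| = √(vₓ² + v_y²) = √(30.41² + 72.20²) = 78.35 m/s.

78.3 m/s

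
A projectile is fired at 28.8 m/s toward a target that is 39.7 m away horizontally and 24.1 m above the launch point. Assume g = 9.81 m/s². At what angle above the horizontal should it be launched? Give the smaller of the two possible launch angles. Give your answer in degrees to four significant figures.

Trajectory: y = x tanθ − g x² (1 + tan²θ)/(2v₀²). With x = 39.7, y = 24.1, v₀ = 28.8, g = 9.81:
9.320 tan²θ − 39.7 tanθ + (33.42) = 0.
tanθ = [39.7 ± √(39.7² − 4 × 9.320 × (33.42))] / (2 × 9.320) = (39.7 ± 18.17) / 18.64, giving tanθ = 1.155 or 3.104.
θ = 49.11° or 72.15°; the smaller is 49.11°.

49.11°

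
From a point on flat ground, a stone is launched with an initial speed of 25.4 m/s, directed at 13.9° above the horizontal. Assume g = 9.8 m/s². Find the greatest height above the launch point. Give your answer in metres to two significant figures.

Resolve: vₓ = 25.40 cos 13.9° = 24.66 m/s and v_y0 = 25.40 sin 13.9° = 6.102 m/s.
Maximum height: H = v_y0² / (2g) = 6.102² / (2 × 9.80) = 1.900 m.

1.9 m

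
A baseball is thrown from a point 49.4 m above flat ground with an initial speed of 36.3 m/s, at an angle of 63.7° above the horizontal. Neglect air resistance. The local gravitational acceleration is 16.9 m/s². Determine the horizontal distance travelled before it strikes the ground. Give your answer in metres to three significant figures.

80.7 m

vₓ = 36.30 cos 63.7° = 16.08 m/s; v_y0 = 36.30 sin 63.7° = 32.54 m/s.
Vertical motion (up positive, ground at y = 0): 8.450 t² − (32.54) t − 49.4 = 0, so t = (32.54 + √(32.54² + 2·16.9·49.4)) / 16.9 = (32.54 + 52.24) / 16.9 = 5.017 s.
Horizontal distance: R = vₓ t = 16.08 × 5.017 = 80.68 m.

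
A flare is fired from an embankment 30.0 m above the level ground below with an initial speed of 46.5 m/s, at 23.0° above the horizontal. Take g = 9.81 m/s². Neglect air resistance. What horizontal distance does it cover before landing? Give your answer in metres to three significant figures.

212 m

vₓ = 46.50 cos 23.0° = 42.80 m/s; v_y0 = 46.50 sin 23.0° = 18.17 m/s.
With up positive and y = 0 at the ground: y(t) = 30.0 + (18.17) t − 4.905 t². Setting y = 0 and taking the positive root: t = [18.17 + √(18.17² + 2·9.81·30.0)] / 9.81 = (18.17 + 30.31) / 9.81 = 4.942 s.
Horizontal distance: R = vₓ t = 42.80 × 4.942 = 211.5 m.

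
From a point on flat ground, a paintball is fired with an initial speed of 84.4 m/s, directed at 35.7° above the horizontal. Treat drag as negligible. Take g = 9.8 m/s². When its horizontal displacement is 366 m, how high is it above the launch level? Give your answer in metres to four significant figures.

Components: vₓ = 84.40 cos 35.7° = 68.54 m/s, v_y0 = 84.40 sin 35.7° = 49.25 m/s.
Time to reach x = 366 m: t = x/vₓ = 366/68.54 = 5.340 s.
Height: y = v_y0 t − ½ g t² = 49.25 × 5.340 − 4.900 × 5.340² = 263.0 − 139.7 = 123.3 m.

123.3 m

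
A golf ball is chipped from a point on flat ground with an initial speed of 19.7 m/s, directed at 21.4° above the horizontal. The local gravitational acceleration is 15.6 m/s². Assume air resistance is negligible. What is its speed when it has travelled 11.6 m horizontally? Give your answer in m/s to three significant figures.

18.5 m/s

Horizontal component vₓ = 19.70 cos 21.4° = 18.34 m/s; vertical v_y0 = 19.70 sin 21.4° = 7.188 m/s.
Time to reach x = 11.6 m: t = x/vₓ = 11.6/18.34 = 0.6324 s.
Vertical velocity there: v_y = v_y0 − g t = 7.188 − 15.6 × 0.6324 = −2.678 m/s.
Speed: √(vₓ² + v_y²) = √(18.34² + 2.678²) = 18.54 m/s.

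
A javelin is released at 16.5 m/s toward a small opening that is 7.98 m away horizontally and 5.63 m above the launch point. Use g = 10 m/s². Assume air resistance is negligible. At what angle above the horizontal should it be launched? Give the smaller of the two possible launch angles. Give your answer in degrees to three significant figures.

Trajectory: y = x tanθ − g x² (1 + tan²θ)/(2v₀²). With x = 7.98, y = 5.63, v₀ = 16.5, g = 10.0:
1.170 tan²θ − 7.98 tanθ + (6.800) = 0.
tanθ = [7.98 ± √(7.98² − 4 × 1.170 × (6.800))] / (2 × 1.170) = (7.98 ± 5.646) / 2.339, giving tanθ = 0.9981 or 5.825.
θ = 44.94° or 80.26°; the smaller is 44.94°.

44.9°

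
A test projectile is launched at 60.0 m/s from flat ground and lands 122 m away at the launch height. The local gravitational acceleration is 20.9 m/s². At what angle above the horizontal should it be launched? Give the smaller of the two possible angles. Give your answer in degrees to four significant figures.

R = v₀² sin 2θ / g gives sin 2θ = gR/v₀² = 20.9·122/60.0² = 0.7083.
2θ = 45.09° or 180° − 45.09° = 134.9°, so θ = 22.55° or 67.45°.
The smaller angle is 22.55°.

22.55°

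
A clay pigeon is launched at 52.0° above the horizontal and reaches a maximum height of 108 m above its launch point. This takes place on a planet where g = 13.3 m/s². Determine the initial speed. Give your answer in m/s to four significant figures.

At the peak v_y = 0, so v_y0 = √(2gH) = √(2 × 13.3 × 108) = 53.60 m/s.
v_y0 = v₀ sin θ ⇒ v₀ = 53.60 / sin 52.0° = 68.02 m/s.

68.02 m/s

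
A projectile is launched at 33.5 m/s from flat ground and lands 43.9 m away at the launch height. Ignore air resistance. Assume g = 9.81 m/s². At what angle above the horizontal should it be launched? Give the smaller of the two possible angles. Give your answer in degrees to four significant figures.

Level-ground range R = v₀² sin(2θ)/g ⇒ sin(2θ) = gR/v₀² = 9.81 × 43.9 / 33.5² = 0.3837.
2θ = 22.57° or 180° − 22.57° = 157.4°, so θ = 11.28° or 78.72°.
The smaller angle is 11.28°.

11.28°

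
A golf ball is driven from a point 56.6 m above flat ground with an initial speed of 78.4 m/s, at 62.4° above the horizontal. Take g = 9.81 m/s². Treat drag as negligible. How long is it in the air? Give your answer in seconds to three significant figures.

14.9 s

Resolve: vₓ = 78.40 cos 62.4° = 36.32 m/s and v_y0 = 78.40 sin 62.4° = 69.48 m/s.
Vertical motion (up positive, ground at y = 0): 4.905 t² − (69.48) t − 56.6 = 0, so t = (69.48 + √(69.48² + 2·9.81·56.6)) / 9.81 = (69.48 + 77.06) / 9.81 = 14.94 s.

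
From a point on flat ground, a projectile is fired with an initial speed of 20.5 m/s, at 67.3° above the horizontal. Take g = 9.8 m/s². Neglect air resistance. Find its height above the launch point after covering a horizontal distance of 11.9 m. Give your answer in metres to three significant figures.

17.4 m

vₓ = 20.50 cos 67.3° = 7.911 m/s; v_y0 = 20.50 sin 67.3° = 18.91 m/s.
At x = 11.9 m, t = x/vₓ = 11.9/7.911 = 1.504 s.
Height: y = v_y0 t − ½ g t² = 18.91 × 1.504 − 4.900 × 1.504² = 28.45 − 11.09 = 17.36 m.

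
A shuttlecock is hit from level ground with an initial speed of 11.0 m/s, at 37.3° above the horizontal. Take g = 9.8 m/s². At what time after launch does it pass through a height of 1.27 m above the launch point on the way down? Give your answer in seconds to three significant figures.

Horizontal component vₓ = 11.00 cos 37.3° = 8.750 m/s; vertical v_y0 = 11.00 sin 37.3° = 6.666 m/s.
Require v_y0 t − ½ g t² = 1.27, i.e. 4.900 t² − 6.666 t + 1.27 = 0.
Quadratic formula: t = (6.666 ± √19.542) / 9.80 = (6.666 ± 4.421) / 9.80 → t = 0.2291 s or 1.131 s.
The descending-branch root is 1.131 s.

1.13 s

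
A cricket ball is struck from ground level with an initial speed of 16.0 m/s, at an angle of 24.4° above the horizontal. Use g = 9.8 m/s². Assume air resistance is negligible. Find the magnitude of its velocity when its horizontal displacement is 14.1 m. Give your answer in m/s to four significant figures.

14.85 m/s

Components: vₓ = 16.00 cos 24.4° = 14.57 m/s, v_y0 = 16.00 sin 24.4° = 6.610 m/s.
x = vₓ t ⇒ t = 14.1/14.57 = 0.9677 s.
Vertical velocity there: v_y = v_y0 − g t = 6.610 − 9.80 × 0.9677 = −2.874 m/s.
Speed: √(vₓ² + v_y²) = √(14.57² + 2.874²) = 14.85 m/s.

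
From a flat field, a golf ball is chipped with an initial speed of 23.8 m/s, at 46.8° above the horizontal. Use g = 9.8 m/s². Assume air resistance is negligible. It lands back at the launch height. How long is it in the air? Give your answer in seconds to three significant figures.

vₓ = 23.80 cos 46.8° = 16.29 m/s; v_y0 = 23.80 sin 46.8° = 17.35 m/s.
Landing at launch height ⇒ T = 2 v_y0 / g = 2 × 17.35 / 9.80 = 3.541 s.

3.54 s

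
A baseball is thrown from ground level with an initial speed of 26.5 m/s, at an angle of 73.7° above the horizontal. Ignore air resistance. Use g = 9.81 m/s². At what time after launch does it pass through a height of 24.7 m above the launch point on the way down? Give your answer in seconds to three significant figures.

Components: vₓ = 26.50 cos 73.7° = 7.438 m/s, v_y0 = 26.50 sin 73.7° = 25.43 m/s.
Height y(t) = 25.43 t − 4.905 t² = 24.7 gives 4.905 t² − 25.43 t + 24.7 = 0.
Quadratic formula: t = (25.43 ± √162.32) / 9.81 = (25.43 ± 12.74) / 9.81 → t = 1.294 s or 3.891 s.
The descending-branch root is 3.891 s.

3.89 s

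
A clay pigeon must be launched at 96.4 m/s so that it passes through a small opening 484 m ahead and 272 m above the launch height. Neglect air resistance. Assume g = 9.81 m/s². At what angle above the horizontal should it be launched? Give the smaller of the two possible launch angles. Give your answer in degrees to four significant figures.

49.31°

Trajectory: y = x tanθ − g x² (1 + tan²θ)/(2v₀²). With x = 484, y = 272, v₀ = 96.4, g = 9.81:
123.6 tan²θ − 484 tanθ + (395.6) = 0.
tanθ = [484 ± √(484² − 4 × 123.6 × (395.6))] / (2 × 123.6) = (484 ± 196.4) / 247.3, giving tanθ = 1.163 or 2.751.
θ = 49.31° or 70.03°; the smaller is 49.31°.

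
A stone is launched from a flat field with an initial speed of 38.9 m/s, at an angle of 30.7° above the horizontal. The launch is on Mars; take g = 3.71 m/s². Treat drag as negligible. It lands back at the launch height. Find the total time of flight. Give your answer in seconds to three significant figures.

vₓ = 38.90 cos 30.7° = 33.45 m/s; v_y0 = 38.90 sin 30.7° = 19.86 m/s.
Landing at launch height ⇒ T = 2 v_y0 / g = 2 × 19.86 / 3.71 = 10.71 s.

10.7 s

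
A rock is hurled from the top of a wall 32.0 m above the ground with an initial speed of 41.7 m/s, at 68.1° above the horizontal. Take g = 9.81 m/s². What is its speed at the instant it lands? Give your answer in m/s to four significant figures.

Horizontal component vₓ = 41.70 cos 68.1° = 15.55 m/s; vertical v_y0 = 41.70 sin 68.1° = 38.69 m/s.
The projectile lands when y = 32.0 + (38.69) t − ½·9.81·t² = 0. Positive root: t = (38.69 + √(38.69² + 2·9.81·32.0)) / 9.81 = (38.69 + 46.10) / 9.81 = 8.643 s.
Vertical velocity at impact: v_y = v_y0 − g t = 38.69 − 9.81 × 8.643 = −46.10 m/s.
Speed: |v| = √(vₓ² + v_y²) = √(15.55² + 46.10²) = 48.65 m/s.

48.65 m/s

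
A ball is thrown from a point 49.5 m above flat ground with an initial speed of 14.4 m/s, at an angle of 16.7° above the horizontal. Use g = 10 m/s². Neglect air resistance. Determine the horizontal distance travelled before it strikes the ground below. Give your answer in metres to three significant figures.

Resolve: vₓ = 14.40 cos 16.7° = 13.79 m/s and v_y0 = 14.40 sin 16.7° = 4.138 m/s.
Vertical motion (up positive, ground at y = 0): 5.000 t² − (4.138) t − 49.5 = 0, so t = (4.138 + √(4.138² + 2·10.0·49.5)) / 10.0 = (4.138 + 31.74) / 10.0 = 3.587 s.
Horizontal distance: R = vₓ t = 13.79 × 3.587 = 49.48 m.

49.5 m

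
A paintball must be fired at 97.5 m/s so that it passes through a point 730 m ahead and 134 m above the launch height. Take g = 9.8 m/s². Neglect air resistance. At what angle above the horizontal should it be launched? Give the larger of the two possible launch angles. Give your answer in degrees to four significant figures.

61.68°

Trajectory: y = x tanθ − g x² (1 + tan²θ)/(2v₀²). With x = 730, y = 134, v₀ = 97.5, g = 9.80:
274.7 tan²θ − 730 tanθ + (408.7) = 0.
tanθ = [730 ± √(730² − 4 × 274.7 × (408.7))] / (2 × 274.7) = (730 ± 289.6) / 549.4, giving tanθ = 0.8017 or 1.856.
θ = 38.72° or 61.68°; the larger is 61.68°.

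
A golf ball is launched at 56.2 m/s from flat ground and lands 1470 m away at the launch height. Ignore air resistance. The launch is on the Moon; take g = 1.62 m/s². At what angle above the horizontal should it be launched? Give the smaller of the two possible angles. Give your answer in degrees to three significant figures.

From R = (v₀²/g) sin 2θ: sin 2θ = 1.62 × 1470 / 3158.4 = 0.7540.
2θ = 48.94° or 180° − 48.94° = 131.1°, so θ = 24.47° or 65.53°.
The smaller angle is 24.47°.

24.5°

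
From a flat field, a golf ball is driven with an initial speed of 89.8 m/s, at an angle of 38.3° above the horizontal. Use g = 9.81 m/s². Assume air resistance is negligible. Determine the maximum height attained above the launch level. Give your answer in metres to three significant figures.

158 m

vₓ = 89.80 cos 38.3° = 70.47 m/s; v_y0 = 89.80 sin 38.3° = 55.66 m/s.
Peak height H = v_y0² / (2g) = 3097.6 / 19.62 = 157.9 m.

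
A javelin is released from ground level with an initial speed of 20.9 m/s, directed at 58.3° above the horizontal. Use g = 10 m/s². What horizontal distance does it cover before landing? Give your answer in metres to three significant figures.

Resolve: vₓ = 20.90 cos 58.3° = 10.98 m/s and v_y0 = 20.90 sin 58.3° = 17.78 m/s.
Flight time T = 2 v_y0 / g = 3.556 s.
Range: R = vₓ T = 10.98 × 3.556 = 39.06 m.

39.1 m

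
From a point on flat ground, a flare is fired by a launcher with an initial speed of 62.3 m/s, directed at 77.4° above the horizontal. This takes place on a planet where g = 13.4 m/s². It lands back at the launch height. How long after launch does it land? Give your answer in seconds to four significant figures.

9.075 s

Components: vₓ = 62.30 cos 77.4° = 13.59 m/s, v_y0 = 62.30 sin 77.4° = 60.80 m/s.
It returns to y = 0 when t = 2 v_y0 / g = 2(60.80)/13.4 = 9.075 s.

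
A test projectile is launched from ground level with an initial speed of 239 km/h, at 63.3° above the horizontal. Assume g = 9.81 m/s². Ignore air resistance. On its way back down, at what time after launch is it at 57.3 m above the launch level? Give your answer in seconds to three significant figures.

11.0 s

Convert: 239 km/h = 239/3.6 = 66.39 m/s.
Horizontal component vₓ = 66.39 cos 63.3° = 29.83 m/s; vertical v_y0 = 66.39 sin 63.3° = 59.31 m/s.
Height y(t) = 59.31 t − 4.905 t² = 57.3 gives 4.905 t² − 59.31 t + 57.3 = 0.
t = [59.31 ± √(59.31² − 2·9.81·57.3)] / 9.81 = (59.31 ± 48.92) / 9.81, so t = 1.059 s or t = 11.03 s.
The descending-branch root is 11.03 s.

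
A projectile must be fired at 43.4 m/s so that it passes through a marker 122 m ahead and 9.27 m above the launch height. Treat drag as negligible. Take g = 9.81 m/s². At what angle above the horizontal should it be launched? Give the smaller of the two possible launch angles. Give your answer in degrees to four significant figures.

Trajectory: y = x tanθ − g x² (1 + tan²θ)/(2v₀²). With x = 122, y = 9.27, v₀ = 43.4, g = 9.81:
38.76 tan²θ − 122 tanθ + (48.03) = 0.
tanθ = [122 ± √(122² − 4 × 38.76 × (48.03))] / (2 × 38.76) = (122 ± 86.24) / 77.52, giving tanθ = 0.4613 or 2.686.
θ = 24.76° or 69.58°; the smaller is 24.76°.

24.76°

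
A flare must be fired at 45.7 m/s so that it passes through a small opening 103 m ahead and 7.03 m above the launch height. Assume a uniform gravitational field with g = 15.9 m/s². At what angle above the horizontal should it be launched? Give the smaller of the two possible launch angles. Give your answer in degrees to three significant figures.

Trajectory: y = x tanθ − g x² (1 + tan²θ)/(2v₀²). With x = 103, y = 7.03, v₀ = 45.7, g = 15.9:
40.38 tan²θ − 103 tanθ + (47.41) = 0.
tanθ = [103 ± √(103² − 4 × 40.38 × (47.41))] / (2 × 40.38) = (103 ± 54.31) / 80.77, giving tanθ = 0.6028 or 1.948.
θ = 31.08° or 62.82°; the smaller is 31.08°.

31.1°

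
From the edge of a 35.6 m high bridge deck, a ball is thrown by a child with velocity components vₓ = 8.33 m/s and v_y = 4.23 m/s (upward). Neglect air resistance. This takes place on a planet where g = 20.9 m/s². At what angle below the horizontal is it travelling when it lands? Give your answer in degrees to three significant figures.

Vertical motion (up positive, ground at y = 0): 10.45 t² − (4.230) t − 35.6 = 0, so t = (4.230 + √(4.230² + 2·20.9·35.6)) / 20.9 = (4.230 + 38.81) / 20.9 = 2.059 s.
At impact: v_y = v_y0 − g t = −38.81 m/s; vₓ = 8.330 m/s.
Angle below horizontal: arctan(|v_y|/vₓ) = arctan(38.81/8.330) = 77.89°.

77.9°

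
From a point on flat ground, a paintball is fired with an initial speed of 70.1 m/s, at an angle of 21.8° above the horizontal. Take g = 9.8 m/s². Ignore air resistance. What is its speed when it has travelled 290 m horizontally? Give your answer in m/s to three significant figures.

Horizontal component vₓ = 70.10 cos 21.8° = 65.09 m/s; vertical v_y0 = 70.10 sin 21.8° = 26.03 m/s.
x = vₓ t ⇒ t = 290/65.09 = 4.456 s.
Vertical velocity there: v_y = v_y0 − g t = 26.03 − 9.80 × 4.456 = −17.63 m/s.
Speed: √(vₓ² + v_y²) = √(65.09² + 17.63²) = 67.43 m/s.

67.4 m/s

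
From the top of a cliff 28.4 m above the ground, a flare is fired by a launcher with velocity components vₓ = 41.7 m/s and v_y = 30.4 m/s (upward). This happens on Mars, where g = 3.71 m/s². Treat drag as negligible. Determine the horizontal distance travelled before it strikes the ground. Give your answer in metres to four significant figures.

Vertical motion (up positive, ground at y = 0): 1.855 t² − (30.40) t − 28.4 = 0, so t = (30.40 + √(30.40² + 2·3.71·28.4)) / 3.71 = (30.40 + 33.69) / 3.71 = 17.27 s.
Horizontal distance: R = vₓ t = 41.70 × 17.27 = 720.3 m.

720.3 m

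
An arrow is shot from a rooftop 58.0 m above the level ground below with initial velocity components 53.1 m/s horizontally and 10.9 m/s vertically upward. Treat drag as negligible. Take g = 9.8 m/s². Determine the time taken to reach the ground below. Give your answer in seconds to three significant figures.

The projectile lands when y = 58.0 + (10.90) t − ½·9.80·t² = 0. Positive root: t = (10.90 + √(10.90² + 2·9.80·58.0)) / 9.80 = (10.90 + 35.43) / 9.80 = 4.728 s.

4.73 s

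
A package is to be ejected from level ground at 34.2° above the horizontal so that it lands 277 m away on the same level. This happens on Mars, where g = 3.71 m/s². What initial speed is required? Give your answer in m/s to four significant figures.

Level-ground range: R = v₀² sin(2θ)/g, so v₀ = √(gR / sin 2θ).
v₀ = √(3.71 × 277 / sin 68.40°) = √(1028 / 0.9298) = √1105.3 = 33.25 m/s.

33.25 m/s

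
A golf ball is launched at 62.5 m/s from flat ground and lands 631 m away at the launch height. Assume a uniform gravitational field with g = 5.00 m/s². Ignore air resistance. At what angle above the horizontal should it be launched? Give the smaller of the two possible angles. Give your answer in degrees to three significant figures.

26.9°

R = v₀² sin 2θ / g gives sin 2θ = gR/v₀² = 5.00·631/62.5² = 0.8077.
2θ = 53.87° or 180° − 53.87° = 126.1°, so θ = 26.93° or 63.07°.
The smaller angle is 26.93°.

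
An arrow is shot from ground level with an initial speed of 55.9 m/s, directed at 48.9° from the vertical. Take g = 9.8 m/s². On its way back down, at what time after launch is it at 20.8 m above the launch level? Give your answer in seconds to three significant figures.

6.88 s

Horizontal component vₓ = 55.90 sin 48.9° = 42.12 m/s; vertical v_y0 = 55.90 cos 48.9° = 36.75 m/s.
Set y = v_y0 t − ½ g t² = 20.8: 4.900 t² − 36.75 t + 20.8 = 0.
t = [36.75 ± √(36.75² − 2·9.80·20.8)] / 9.80 = (36.75 ± 30.70) / 9.80, so t = 0.6167 s or t = 6.883 s.
The descending-branch root is 6.883 s.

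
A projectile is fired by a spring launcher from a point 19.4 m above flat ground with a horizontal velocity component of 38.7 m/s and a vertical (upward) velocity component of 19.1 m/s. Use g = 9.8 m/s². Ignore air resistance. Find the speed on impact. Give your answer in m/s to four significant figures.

47.36 m/s

With up positive and y = 0 at the ground: y(t) = 19.4 + (19.10) t − 4.900 t². Setting y = 0 and taking the positive root: t = [19.10 + √(19.10² + 2·9.80·19.4)] / 9.80 = (19.10 + 27.30) / 9.80 = 4.734 s.
Vertical velocity at impact: v_y = v_y0 − g t = 19.10 − 9.80 × 4.734 = −27.30 m/s.
Speed: |v| = √(vₓ² + v_y²) = √(38.70² + 27.30²) = 47.36 m/s.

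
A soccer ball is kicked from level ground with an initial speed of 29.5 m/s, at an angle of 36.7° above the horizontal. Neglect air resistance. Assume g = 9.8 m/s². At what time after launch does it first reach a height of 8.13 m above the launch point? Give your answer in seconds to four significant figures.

0.5431 s

Horizontal component vₓ = 29.50 cos 36.7° = 23.65 m/s; vertical v_y0 = 29.50 sin 36.7° = 17.63 m/s.
Require v_y0 t − ½ g t² = 8.13, i.e. 4.900 t² − 17.63 t + 8.13 = 0.
t = [17.63 ± √(17.63² − 2·9.80·8.13)] / 9.80 = (17.63 ± 12.31) / 9.80, so t = 0.5431 s or t = 3.055 s.
The first (ascending) time is 0.5431 s.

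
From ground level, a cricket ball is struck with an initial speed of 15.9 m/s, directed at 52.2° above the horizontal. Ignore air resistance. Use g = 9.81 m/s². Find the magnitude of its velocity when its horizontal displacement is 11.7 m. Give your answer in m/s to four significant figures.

9.777 m/s

Horizontal component vₓ = 15.90 cos 52.2° = 9.745 m/s; vertical v_y0 = 15.90 sin 52.2° = 12.56 m/s.
x = vₓ t ⇒ t = 11.7/9.745 = 1.201 s.
Vertical velocity there: v_y = v_y0 − g t = 12.56 − 9.81 × 1.201 = 0.7857 m/s.
Speed: √(vₓ² + v_y²) = √(9.745² + 0.7857²) = 9.777 m/s.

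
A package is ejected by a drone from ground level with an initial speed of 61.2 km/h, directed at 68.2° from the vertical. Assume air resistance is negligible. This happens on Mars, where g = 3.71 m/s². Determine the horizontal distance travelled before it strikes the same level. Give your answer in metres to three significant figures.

53.7 m

Convert: 61.2 km/h = 61.2/3.6 = 17.00 m/s.
vₓ = 17.00 sin 68.2° = 15.78 m/s; v_y0 = 17.00 cos 68.2° = 6.313 m/s.
Flight time T = 2 v_y0 / g = 3.403 s.
Horizontal distance R = vₓ T = 15.78 × 3.403 = 53.72 m.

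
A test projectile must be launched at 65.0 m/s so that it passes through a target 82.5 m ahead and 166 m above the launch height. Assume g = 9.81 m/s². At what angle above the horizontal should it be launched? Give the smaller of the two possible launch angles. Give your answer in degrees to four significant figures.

Trajectory: y = x tanθ − g x² (1 + tan²θ)/(2v₀²). With x = 82.5, y = 166, v₀ = 65.0, g = 9.81:
7.902 tan²θ − 82.5 tanθ + (173.9) = 0.
tanθ = [82.5 ± √(82.5² − 4 × 7.902 × (173.9))] / (2 × 7.902) = (82.5 ± 36.19) / 15.80, giving tanθ = 2.930 or 7.510.
θ = 71.16° or 82.42°; the smaller is 71.16°.

71.16°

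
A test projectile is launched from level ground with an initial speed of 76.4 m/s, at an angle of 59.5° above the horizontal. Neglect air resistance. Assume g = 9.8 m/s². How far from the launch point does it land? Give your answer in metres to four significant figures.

Resolve: vₓ = 76.40 cos 59.5° = 38.78 m/s and v_y0 = 76.40 sin 59.5° = 65.83 m/s.
Flight time T = 2 v_y0 / g = 13.43 s.
Horizontal distance R = vₓ T = 38.78 × 13.43 = 520.9 m.

520.9 m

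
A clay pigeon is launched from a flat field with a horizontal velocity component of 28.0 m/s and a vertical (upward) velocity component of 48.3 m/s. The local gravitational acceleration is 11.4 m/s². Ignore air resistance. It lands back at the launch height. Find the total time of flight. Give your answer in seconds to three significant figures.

Landing at launch height ⇒ T = 2 v_y0 / g = 2 × 48.30 / 11.4 = 8.474 s.

8.47 s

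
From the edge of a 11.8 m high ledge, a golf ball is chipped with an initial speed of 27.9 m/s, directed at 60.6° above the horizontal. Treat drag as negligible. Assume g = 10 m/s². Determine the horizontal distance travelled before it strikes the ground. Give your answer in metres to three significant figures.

72.7 m

vₓ = 27.90 cos 60.6° = 13.70 m/s; v_y0 = 27.90 sin 60.6° = 24.31 m/s.
Vertical motion (up positive, ground at y = 0): 5.000 t² − (24.31) t − 11.8 = 0, so t = (24.31 + √(24.31² + 2·10.0·11.8)) / 10.0 = (24.31 + 28.75) / 10.0 = 5.306 s.
Horizontal distance: R = vₓ t = 13.70 × 5.306 = 72.67 m.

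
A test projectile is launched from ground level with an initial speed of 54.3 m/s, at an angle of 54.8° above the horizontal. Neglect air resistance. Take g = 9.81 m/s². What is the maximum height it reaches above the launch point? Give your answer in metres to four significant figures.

Resolve: vₓ = 54.30 cos 54.8° = 31.30 m/s and v_y0 = 54.30 sin 54.8° = 44.37 m/s.
At the apex v_y = 0, so H = v_y0²/(2g) = 44.37²/19.62 = 100.3 m.

100.3 m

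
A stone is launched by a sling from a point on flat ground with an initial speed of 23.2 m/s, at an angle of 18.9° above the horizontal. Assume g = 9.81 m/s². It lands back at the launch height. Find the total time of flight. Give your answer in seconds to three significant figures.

1.53 s

Resolve: vₓ = 23.20 cos 18.9° = 21.95 m/s and v_y0 = 23.20 sin 18.9° = 7.515 m/s.
Time of flight on level ground: T = 2 v_y0 / g = 2 × 7.515 / 9.81 = 1.532 s.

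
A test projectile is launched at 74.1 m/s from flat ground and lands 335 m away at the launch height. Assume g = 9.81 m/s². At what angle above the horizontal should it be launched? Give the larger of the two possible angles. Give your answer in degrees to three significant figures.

71.6°

From R = (v₀²/g) sin 2θ: sin 2θ = 9.81 × 335 / 5490.8 = 0.5985.
2θ = 36.76° or 180° − 36.76° = 143.2°, so θ = 18.38° or 71.62°.
The larger angle is 71.62°.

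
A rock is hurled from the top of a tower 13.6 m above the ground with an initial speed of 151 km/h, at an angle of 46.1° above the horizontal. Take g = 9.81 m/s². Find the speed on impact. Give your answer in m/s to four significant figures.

Convert: 151 km/h = 151/3.6 = 41.94 m/s.
Horizontal component vₓ = 41.94 cos 46.1° = 29.08 m/s; vertical v_y0 = 41.94 sin 46.1° = 30.22 m/s.
Vertical motion (up positive, ground at y = 0): 4.905 t² − (30.22) t − 13.6 = 0, so t = (30.22 + √(30.22² + 2·9.81·13.6)) / 9.81 = (30.22 + 34.36) / 9.81 = 6.583 s.
Vertical velocity at impact: v_y = v_y0 − g t = 30.22 − 9.81 × 6.583 = −34.36 m/s.
Speed: |v| = √(vₓ² + v_y²) = √(29.08² + 34.36²) = 45.01 m/s.

45.01 m/s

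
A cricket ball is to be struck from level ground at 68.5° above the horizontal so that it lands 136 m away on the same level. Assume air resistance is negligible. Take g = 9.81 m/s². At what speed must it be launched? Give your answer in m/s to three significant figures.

On level ground R = v₀² sin 2θ / g ⇒ v₀ = √(gR / sin 2θ).
v₀ = √(9.81 × 136 / sin 137.0°) = √(1334 / 0.6820) = √1956.3 = 44.23 m/s.

44.2 m/s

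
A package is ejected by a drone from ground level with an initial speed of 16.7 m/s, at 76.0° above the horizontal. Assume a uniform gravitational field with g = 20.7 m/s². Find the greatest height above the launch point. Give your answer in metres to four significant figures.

vₓ = 16.70 cos 76.0° = 4.040 m/s; v_y0 = 16.70 sin 76.0° = 16.20 m/s.
At the apex v_y = 0, so H = v_y0²/(2g) = 16.20²/41.40 = 6.342 m.

6.342 m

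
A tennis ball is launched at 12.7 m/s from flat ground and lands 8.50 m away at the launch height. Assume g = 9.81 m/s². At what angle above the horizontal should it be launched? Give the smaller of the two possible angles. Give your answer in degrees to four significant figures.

15.57°

Level-ground range R = v₀² sin(2θ)/g ⇒ sin(2θ) = gR/v₀² = 9.81 × 8.50 / 12.7² = 0.5170.
2θ = 31.13° or 180° − 31.13° = 148.9°, so θ = 15.57° or 74.43°.
The smaller angle is 15.57°.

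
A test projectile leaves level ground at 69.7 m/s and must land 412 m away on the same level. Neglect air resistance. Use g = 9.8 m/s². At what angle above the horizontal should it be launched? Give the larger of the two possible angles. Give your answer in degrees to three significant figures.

61.9°

R = v₀² sin 2θ / g gives sin 2θ = gR/v₀² = 9.80·412/69.7² = 0.8311.
2θ = 56.21° or 180° − 56.21° = 123.8°, so θ = 28.11° or 61.89°.
The larger angle is 61.89°.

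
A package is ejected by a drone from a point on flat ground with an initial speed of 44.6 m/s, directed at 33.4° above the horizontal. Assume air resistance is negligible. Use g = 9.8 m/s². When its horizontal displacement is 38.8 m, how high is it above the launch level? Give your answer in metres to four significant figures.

Components: vₓ = 44.60 cos 33.4° = 37.23 m/s, v_y0 = 44.60 sin 33.4° = 24.55 m/s.
x = vₓ t ⇒ t = 38.8/37.23 = 1.042 s.
Height: y = v_y0 t − ½ g t² = 24.55 × 1.042 − 4.900 × 1.042² = 25.58 − 5.321 = 20.26 m.

20.26 m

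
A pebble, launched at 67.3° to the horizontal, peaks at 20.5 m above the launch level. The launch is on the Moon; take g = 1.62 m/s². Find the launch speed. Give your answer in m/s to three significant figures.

8.83 m/s

At the peak v_y = 0, so v_y0 = √(2gH) = √(2 × 1.62 × 20.5) = 8.150 m/s.
v_y0 = v₀ sin θ ⇒ v₀ = 8.150 / sin 67.3° = 8.834 m/s.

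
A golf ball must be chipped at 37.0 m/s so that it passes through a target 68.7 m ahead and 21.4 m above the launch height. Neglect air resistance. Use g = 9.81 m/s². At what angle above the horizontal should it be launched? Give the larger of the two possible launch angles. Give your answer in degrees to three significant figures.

Trajectory: y = x tanθ − g x² (1 + tan²θ)/(2v₀²). With x = 68.7, y = 21.4, v₀ = 37.0, g = 9.81:
16.91 tan²θ − 68.7 tanθ + (38.31) = 0.
tanθ = [68.7 ± √(68.7² − 4 × 16.91 × (38.31))] / (2 × 16.91) = (68.7 ± 46.13) / 33.82, giving tanθ = 0.6672 or 3.395.
θ = 33.71° or 73.59°; the larger is 73.59°.

73.6°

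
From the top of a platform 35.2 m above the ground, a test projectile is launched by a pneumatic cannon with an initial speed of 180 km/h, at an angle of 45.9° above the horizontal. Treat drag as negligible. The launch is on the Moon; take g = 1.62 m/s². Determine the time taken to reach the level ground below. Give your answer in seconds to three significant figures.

45.3 s

Convert: 180 km/h = 180/3.6 = 50.00 m/s.
Horizontal component vₓ = 50.00 cos 45.9° = 34.80 m/s; vertical v_y0 = 50.00 sin 45.9° = 35.91 m/s.
With up positive and y = 0 at the ground: y(t) = 35.2 + (35.91) t − 0.8100 t². Setting y = 0 and taking the positive root: t = [35.91 + √(35.91² + 2·1.62·35.2)] / 1.62 = (35.91 + 37.46) / 1.62 = 45.29 s.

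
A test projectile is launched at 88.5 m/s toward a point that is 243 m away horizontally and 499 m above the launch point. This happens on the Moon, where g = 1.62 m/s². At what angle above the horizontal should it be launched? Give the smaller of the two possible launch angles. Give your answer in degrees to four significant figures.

65.56°

Trajectory: y = x tanθ − g x² (1 + tan²θ)/(2v₀²). With x = 243, y = 499, v₀ = 88.5, g = 1.62:
6.107 tan²θ − 243 tanθ + (505.1) = 0.
tanθ = [243 ± √(243² − 4 × 6.107 × (505.1))] / (2 × 6.107) = (243 ± 216.1) / 12.21, giving tanθ = 2.200 or 37.59.
θ = 65.56° or 88.48°; the smaller is 65.56°.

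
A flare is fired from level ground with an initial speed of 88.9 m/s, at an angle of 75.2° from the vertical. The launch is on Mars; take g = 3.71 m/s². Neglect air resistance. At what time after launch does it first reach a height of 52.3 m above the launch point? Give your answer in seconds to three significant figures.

Horizontal component vₓ = 88.90 sin 75.2° = 85.95 m/s; vertical v_y0 = 88.90 cos 75.2° = 22.71 m/s.
Set y = v_y0 t − ½ g t² = 52.3: 1.855 t² − 22.71 t + 52.3 = 0.
t = [22.71 ± √(22.71² − 2·3.71·52.3)] / 3.71 = (22.71 ± 11.30) / 3.71, so t = 3.076 s or t = 9.166 s.
The first (ascending) time is 3.076 s.

3.08 s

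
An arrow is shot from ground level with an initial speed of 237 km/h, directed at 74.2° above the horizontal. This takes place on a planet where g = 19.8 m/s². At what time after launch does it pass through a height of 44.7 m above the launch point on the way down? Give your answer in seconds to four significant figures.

5.591 s

Convert: 237 km/h = 237/3.6 = 65.83 m/s.
Components: vₓ = 65.83 cos 74.2° = 17.93 m/s, v_y0 = 65.83 sin 74.2° = 63.35 m/s.
Require v_y0 t − ½ g t² = 44.7, i.e. 9.900 t² − 63.35 t + 44.7 = 0.
Quadratic formula: t = (63.35 ± √2242.6) / 19.8 = (63.35 ± 47.36) / 19.8 → t = 0.8076 s or 5.591 s.
The descending-branch root is 5.591 s.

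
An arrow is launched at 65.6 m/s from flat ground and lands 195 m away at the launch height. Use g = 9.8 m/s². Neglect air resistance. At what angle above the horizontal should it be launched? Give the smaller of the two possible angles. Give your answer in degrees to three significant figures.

13.2°

From R = (v₀²/g) sin 2θ: sin 2θ = 9.80 × 195 / 4303.4 = 0.4441.
2θ = 26.36° or 180° − 26.36° = 153.6°, so θ = 13.18° or 76.82°.
The smaller angle is 13.18°.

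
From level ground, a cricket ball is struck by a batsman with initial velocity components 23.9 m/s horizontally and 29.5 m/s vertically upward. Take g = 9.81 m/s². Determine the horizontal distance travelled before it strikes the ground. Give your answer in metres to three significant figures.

144 m

Time aloft: T = 2 v_y0 / g = 2 × 29.50 / 9.81 = 6.014 s.
Horizontal distance R = vₓ T = 23.90 × 6.014 = 143.7 m.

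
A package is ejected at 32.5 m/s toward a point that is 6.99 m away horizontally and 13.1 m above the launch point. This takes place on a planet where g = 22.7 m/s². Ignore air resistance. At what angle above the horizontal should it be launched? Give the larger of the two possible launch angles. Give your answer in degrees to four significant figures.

84.78°

Trajectory: y = x tanθ − g x² (1 + tan²θ)/(2v₀²). With x = 6.99, y = 13.1, v₀ = 32.5, g = 22.7:
0.5250 tan²θ − 6.99 tanθ + (13.63) = 0.
tanθ = [6.99 ± √(6.99² − 4 × 0.5250 × (13.63))] / (2 × 0.5250) = (6.99 ± 4.500) / 1.050, giving tanθ = 2.372 or 10.94.
θ = 67.14° or 84.78°; the larger is 84.78°.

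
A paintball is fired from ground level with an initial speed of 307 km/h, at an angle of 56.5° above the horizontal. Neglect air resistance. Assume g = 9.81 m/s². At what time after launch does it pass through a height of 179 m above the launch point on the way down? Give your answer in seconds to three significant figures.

Convert: 307 km/h = 307/3.6 = 85.28 m/s.
Horizontal component vₓ = 85.28 cos 56.5° = 47.07 m/s; vertical v_y0 = 85.28 sin 56.5° = 71.11 m/s.
Set y = v_y0 t − ½ g t² = 179: 4.905 t² − 71.11 t + 179 = 0.
Quadratic formula: t = (71.11 ± √1544.9) / 9.81 = (71.11 ± 39.31) / 9.81 → t = 3.242 s or 11.26 s.
The descending-branch root is 11.26 s.

11.3 s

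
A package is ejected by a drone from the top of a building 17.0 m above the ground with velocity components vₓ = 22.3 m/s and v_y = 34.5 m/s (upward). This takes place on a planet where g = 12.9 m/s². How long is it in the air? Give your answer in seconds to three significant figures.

5.80 s

Vertical motion (up positive, ground at y = 0): 6.450 t² − (34.50) t − 17.0 = 0, so t = (34.50 + √(34.50² + 2·12.9·17.0)) / 12.9 = (34.50 + 40.36) / 12.9 = 5.803 s.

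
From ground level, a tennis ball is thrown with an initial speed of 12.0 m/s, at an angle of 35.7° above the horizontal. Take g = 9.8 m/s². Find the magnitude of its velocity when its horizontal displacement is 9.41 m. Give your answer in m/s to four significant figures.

10.05 m/s

Resolve: vₓ = 12.00 cos 35.7° = 9.745 m/s and v_y0 = 12.00 sin 35.7° = 7.002 m/s.
x = vₓ t ⇒ t = 9.41/9.745 = 0.9656 s.
Vertical velocity there: v_y = v_y0 − g t = 7.002 − 9.80 × 0.9656 = −2.461 m/s.
Speed: √(vₓ² + v_y²) = √(9.745² + 2.461²) = 10.05 m/s.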